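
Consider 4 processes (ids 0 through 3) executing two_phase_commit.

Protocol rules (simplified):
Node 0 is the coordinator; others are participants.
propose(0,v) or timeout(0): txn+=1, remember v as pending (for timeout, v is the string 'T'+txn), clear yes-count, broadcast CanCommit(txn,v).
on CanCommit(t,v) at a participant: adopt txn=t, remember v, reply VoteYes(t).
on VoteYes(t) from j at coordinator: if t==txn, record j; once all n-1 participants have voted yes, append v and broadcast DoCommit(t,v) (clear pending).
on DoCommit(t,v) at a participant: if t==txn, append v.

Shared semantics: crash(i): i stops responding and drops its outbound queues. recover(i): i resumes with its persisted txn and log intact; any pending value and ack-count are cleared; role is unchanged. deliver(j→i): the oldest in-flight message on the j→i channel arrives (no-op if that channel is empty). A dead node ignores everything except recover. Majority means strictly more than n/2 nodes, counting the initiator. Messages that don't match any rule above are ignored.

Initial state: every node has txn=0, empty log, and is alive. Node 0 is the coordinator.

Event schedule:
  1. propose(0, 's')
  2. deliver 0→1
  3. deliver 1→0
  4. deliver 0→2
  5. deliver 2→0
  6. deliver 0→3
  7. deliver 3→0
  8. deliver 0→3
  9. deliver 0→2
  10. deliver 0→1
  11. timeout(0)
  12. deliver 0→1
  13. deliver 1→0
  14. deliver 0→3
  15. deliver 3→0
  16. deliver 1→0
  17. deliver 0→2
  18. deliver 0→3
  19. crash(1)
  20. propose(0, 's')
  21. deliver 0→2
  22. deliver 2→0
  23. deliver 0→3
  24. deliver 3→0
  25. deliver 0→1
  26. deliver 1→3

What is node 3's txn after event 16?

[1] propose(0,'s') → N0(coor t1 [-])
[2] deliver 0→1 → N1(part t1 [-])
[3] deliver 1→0 → ∅
[4] deliver 0→2 → N2(part t1 [-])
[5] deliver 2→0 → ∅
[6] deliver 0→3 → N3(part t1 [-])
[7] deliver 3→0 → N0(coor t1 [s])
[8] deliver 0→3 → N3(part t1 [s])
[9] deliver 0→2 → N2(part t1 [s])
[10] deliver 0→1 → N1(part t1 [s])
[11] timeout(0) → N0(coor t2 [s])
[12] deliver 0→1 → N1(part t2 [s])
[13] deliver 1→0 → ∅
[14] deliver 0→3 → N3(part t2 [s])
[15] deliver 3→0 → ∅
[16] deliver 1→0 → ∅

2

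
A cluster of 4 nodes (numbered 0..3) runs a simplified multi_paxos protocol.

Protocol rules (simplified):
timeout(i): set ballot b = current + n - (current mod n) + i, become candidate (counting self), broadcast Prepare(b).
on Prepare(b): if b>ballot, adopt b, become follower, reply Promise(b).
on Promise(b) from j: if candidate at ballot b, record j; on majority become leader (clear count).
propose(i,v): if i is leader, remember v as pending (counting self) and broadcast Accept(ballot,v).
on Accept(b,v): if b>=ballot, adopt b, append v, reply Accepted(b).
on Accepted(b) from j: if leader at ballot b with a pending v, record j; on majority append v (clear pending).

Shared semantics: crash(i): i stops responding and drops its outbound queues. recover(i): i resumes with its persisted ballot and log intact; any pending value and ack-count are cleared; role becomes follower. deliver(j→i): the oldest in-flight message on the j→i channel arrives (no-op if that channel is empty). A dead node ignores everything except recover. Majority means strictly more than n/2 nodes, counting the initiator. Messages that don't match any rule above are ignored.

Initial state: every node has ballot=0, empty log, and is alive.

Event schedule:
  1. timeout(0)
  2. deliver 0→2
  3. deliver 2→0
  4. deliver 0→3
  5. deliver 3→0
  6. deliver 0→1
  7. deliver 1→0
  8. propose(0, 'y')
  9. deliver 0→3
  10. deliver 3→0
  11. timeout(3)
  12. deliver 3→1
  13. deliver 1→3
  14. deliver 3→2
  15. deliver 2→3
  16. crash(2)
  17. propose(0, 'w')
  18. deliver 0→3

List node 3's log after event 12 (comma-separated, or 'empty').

y

step 1 timeout(0): 0={cand,b=4,log=-}
step 2 deliver 0→2: 2={foll,b=4,log=-}
step 3 deliver 2→0: —
step 4 deliver 0→3: 3={foll,b=4,log=-}
step 5 deliver 3→0: 0={lead,b=4,log=-}
step 6 deliver 0→1: 1={foll,b=4,log=-}
step 7 deliver 1→0: —
step 8 propose(0,'y'): —
step 9 deliver 0→3: 3={foll,b=4,log=y}
step 10 deliver 3→0: —
step 11 timeout(3): 3={cand,b=11,log=y}
step 12 deliver 3→1: 1={foll,b=11,log=-}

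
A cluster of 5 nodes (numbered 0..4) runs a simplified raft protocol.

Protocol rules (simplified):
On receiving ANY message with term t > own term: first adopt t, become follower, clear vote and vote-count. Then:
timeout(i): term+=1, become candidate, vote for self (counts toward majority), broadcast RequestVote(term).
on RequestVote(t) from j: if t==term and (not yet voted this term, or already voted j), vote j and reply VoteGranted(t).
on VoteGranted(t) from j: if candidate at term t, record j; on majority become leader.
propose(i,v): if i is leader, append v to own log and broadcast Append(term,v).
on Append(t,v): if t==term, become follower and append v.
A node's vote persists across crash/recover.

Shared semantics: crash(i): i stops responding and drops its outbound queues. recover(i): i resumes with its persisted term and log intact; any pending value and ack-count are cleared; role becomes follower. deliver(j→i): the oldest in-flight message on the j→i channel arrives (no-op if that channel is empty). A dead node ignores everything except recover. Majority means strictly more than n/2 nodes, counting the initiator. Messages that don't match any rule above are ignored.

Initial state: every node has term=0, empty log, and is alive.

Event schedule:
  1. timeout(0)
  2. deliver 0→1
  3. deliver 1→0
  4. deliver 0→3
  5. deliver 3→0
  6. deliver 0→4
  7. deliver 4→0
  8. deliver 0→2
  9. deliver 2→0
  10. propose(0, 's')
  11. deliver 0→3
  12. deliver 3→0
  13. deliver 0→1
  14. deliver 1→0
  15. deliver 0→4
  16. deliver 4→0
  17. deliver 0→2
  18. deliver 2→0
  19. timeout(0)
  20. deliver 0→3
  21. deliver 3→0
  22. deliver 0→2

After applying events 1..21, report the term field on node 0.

2

step 1 timeout(0): 0={cand,t=1,log=-}
step 2 deliver 0→1: 1={foll,t=1,log=-}
step 3 deliver 1→0: —
step 4 deliver 0→3: 3={foll,t=1,log=-}
step 5 deliver 3→0: 0={lead,t=1,log=-}
step 6 deliver 0→4: 4={foll,t=1,log=-}
step 7 deliver 4→0: —
step 8 deliver 0→2: 2={foll,t=1,log=-}
step 9 deliver 2→0: —
step 10 propose(0,'s'): 0={lead,t=1,log=s}
step 11 deliver 0→3: 3={foll,t=1,log=s}
step 12 deliver 3→0: —
step 13 deliver 0→1: 1={foll,t=1,log=s}
step 14 deliver 1→0: —
step 15 deliver 0→4: 4={foll,t=1,log=s}
step 16 deliver 4→0: —
step 17 deliver 0→2: 2={foll,t=1,log=s}
step 18 deliver 2→0: —
step 19 timeout(0): 0={cand,t=2,log=s}
step 20 deliver 0→3: 3={foll,t=2,log=s}
step 21 deliver 3→0: —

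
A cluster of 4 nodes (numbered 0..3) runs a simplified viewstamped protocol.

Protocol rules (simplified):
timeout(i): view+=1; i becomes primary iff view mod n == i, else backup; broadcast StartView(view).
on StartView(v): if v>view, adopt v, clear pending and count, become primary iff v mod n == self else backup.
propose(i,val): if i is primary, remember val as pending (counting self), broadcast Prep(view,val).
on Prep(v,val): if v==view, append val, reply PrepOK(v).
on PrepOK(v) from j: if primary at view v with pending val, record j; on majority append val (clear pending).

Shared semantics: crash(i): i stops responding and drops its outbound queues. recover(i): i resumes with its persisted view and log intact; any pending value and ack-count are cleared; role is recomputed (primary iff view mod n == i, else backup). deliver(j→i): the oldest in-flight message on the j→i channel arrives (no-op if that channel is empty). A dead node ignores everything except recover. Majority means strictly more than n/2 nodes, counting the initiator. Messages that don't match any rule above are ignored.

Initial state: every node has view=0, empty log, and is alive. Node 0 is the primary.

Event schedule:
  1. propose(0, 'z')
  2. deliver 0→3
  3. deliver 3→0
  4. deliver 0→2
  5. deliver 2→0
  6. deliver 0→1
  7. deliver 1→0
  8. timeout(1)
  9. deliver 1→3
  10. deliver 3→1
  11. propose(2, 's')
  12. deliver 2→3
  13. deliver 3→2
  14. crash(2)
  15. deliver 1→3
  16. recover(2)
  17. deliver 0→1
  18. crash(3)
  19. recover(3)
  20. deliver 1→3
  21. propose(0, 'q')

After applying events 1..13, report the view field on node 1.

1. propose(0,'z'):  nop
2. deliver 0→3:  <3:back v0 z>
3. deliver 3→0:  nop
4. deliver 0→2:  <2:back v0 z>
5. deliver 2→0:  <0:prim v0 z>
6. deliver 0→1:  <1:back v0 z>
7. deliver 1→0:  nop
8. timeout(1):  <1:prim v1 z>
9. deliver 1→3:  <3:back v1 z>
10. deliver 3→1:  nop
11. propose(2,'s'):  nop
12. deliver 2→3:  nop
13. deliver 3→2:  nop

1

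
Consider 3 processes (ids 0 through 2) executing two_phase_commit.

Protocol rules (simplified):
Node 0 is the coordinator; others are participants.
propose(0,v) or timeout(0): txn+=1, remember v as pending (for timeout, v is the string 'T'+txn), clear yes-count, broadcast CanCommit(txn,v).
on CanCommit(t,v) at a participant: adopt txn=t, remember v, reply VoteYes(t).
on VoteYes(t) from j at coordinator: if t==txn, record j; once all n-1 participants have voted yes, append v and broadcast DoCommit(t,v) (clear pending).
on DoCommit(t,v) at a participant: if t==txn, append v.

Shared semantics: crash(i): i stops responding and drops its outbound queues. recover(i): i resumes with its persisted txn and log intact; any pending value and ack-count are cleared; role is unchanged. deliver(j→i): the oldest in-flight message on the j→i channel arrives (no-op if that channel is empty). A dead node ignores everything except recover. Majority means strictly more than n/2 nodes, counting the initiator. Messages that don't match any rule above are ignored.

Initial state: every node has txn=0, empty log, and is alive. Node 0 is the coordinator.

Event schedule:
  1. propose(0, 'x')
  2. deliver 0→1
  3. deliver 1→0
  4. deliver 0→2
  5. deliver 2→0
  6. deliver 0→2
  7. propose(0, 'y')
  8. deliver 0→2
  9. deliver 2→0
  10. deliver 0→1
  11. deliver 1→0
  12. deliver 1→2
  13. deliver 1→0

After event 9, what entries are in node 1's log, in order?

1. propose(0,'x'):  <0:coor t1 ->
2. deliver 0→1:  <1:part t1 ->
3. deliver 1→0:  nop
4. deliver 0→2:  <2:part t1 ->
5. deliver 2→0:  <0:coor t1 x>
6. deliver 0→2:  <2:part t1 x>
7. propose(0,'y'):  <0:coor t2 x>
8. deliver 0→2:  <2:part t2 x>
9. deliver 2→0:  nop

empty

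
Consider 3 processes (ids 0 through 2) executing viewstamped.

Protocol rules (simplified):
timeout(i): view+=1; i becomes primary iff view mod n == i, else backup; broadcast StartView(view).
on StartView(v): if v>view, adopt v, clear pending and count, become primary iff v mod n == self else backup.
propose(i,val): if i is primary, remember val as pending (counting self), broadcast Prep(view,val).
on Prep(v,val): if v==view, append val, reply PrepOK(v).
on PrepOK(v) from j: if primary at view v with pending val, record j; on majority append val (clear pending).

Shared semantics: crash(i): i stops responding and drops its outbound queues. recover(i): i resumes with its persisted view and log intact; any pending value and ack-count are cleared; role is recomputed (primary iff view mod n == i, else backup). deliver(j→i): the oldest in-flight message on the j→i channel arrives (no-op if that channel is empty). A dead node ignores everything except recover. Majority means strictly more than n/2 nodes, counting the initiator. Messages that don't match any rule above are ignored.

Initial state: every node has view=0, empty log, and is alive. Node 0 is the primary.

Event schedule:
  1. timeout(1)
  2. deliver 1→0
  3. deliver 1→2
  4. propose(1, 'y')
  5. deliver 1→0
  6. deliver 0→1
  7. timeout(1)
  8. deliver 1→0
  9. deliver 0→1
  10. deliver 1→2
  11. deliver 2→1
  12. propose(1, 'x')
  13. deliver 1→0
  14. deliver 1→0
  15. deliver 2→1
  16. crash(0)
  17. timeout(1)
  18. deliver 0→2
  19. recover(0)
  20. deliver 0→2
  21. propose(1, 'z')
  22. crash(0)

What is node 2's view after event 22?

1

1. timeout(1):  <1:prim v1 ->
2. deliver 1→0:  <0:back v1 ->
3. deliver 1→2:  <2:back v1 ->
4. propose(1,'y'):  nop
5. deliver 1→0:  <0:back v1 y>
6. deliver 0→1:  <1:prim v1 y>
7. timeout(1):  <1:back v2 y>
8. deliver 1→0:  <0:back v2 y>
9. deliver 0→1:  nop
10. deliver 1→2:  <2:back v1 y>
11. deliver 2→1:  nop
12. propose(1,'x'):  nop
13. deliver 1→0:  nop
14. deliver 1→0:  nop
15. deliver 2→1:  nop
16. crash(0):  <0:✗back v2 y>
17. timeout(1):  <1:back v3 y>
18. deliver 0→2:  nop
19. recover(0):  <0:back v2 y>
20. deliver 0→2:  nop
21. propose(1,'z'):  nop
22. crash(0):  <0:✗back v2 y>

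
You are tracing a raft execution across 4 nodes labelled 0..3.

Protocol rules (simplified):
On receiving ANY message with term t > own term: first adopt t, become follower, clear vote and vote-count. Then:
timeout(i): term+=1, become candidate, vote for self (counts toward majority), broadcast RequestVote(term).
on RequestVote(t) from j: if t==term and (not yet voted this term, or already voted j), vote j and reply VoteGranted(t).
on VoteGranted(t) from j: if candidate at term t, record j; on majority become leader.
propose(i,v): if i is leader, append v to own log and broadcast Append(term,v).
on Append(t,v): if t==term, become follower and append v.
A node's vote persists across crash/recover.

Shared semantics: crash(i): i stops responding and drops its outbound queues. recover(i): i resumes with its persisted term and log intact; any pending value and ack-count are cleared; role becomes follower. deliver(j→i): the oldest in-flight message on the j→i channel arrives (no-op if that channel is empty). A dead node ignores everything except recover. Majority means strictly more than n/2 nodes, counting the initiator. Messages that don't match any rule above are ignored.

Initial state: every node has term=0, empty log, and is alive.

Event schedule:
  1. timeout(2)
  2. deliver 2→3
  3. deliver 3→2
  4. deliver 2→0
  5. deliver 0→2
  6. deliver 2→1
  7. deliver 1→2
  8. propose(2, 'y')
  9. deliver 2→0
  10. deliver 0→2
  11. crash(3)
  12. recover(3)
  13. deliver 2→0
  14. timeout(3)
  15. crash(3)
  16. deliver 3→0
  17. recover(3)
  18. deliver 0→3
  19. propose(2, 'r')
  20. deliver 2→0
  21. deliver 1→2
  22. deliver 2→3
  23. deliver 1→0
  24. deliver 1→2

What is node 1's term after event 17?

1

[1] timeout(2) → N2(cand t1 [-])
[2] deliver 2→3 → N3(foll t1 [-])
[3] deliver 3→2 → ∅
[4] deliver 2→0 → N0(foll t1 [-])
[5] deliver 0→2 → N2(lead t1 [-])
[6] deliver 2→1 → N1(foll t1 [-])
[7] deliver 1→2 → ∅
[8] propose(2,'y') → N2(lead t1 [y])
[9] deliver 2→0 → N0(foll t1 [y])
[10] deliver 0→2 → ∅
[11] crash(3) → N3(✗foll t1 [-])
[12] recover(3) → N3(foll t1 [-])
[13] deliver 2→0 → ∅
[14] timeout(3) → N3(cand t2 [-])
[15] crash(3) → N3(✗cand t2 [-])
[16] deliver 3→0 → ∅
[17] recover(3) → N3(foll t2 [-])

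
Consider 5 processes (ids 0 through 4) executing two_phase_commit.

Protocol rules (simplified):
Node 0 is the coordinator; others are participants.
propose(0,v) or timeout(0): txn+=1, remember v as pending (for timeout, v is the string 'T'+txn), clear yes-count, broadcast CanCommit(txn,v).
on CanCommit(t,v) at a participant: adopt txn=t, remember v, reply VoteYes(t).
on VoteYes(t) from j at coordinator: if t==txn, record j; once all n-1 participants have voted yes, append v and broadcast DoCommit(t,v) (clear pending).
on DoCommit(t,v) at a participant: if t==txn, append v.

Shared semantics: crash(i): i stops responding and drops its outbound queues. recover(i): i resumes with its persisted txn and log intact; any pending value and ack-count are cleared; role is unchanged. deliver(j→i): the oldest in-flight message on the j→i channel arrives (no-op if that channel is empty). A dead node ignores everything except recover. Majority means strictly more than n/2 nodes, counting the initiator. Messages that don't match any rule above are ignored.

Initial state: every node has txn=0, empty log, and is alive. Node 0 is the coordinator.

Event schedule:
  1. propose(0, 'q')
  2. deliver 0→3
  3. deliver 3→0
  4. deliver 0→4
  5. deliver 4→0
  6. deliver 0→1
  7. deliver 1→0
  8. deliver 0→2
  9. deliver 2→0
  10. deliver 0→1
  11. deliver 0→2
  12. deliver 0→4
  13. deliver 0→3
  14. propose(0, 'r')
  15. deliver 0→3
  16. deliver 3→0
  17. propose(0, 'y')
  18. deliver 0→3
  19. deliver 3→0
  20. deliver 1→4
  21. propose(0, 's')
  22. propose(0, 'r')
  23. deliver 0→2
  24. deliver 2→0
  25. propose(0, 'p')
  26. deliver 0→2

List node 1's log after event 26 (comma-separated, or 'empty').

q

[1] propose(0,'q') → N0(coor t1 [-])
[2] deliver 0→3 → N3(part t1 [-])
[3] deliver 3→0 → ∅
[4] deliver 0→4 → N4(part t1 [-])
[5] deliver 4→0 → ∅
[6] deliver 0→1 → N1(part t1 [-])
[7] deliver 1→0 → ∅
[8] deliver 0→2 → N2(part t1 [-])
[9] deliver 2→0 → N0(coor t1 [q])
[10] deliver 0→1 → N1(part t1 [q])
[11] deliver 0→2 → N2(part t1 [q])
[12] deliver 0→4 → N4(part t1 [q])
[13] deliver 0→3 → N3(part t1 [q])
[14] propose(0,'r') → N0(coor t2 [q])
[15] deliver 0→3 → N3(part t2 [q])
[16] deliver 3→0 → ∅
[17] propose(0,'y') → N0(coor t3 [q])
[18] deliver 0→3 → N3(part t3 [q])
[19] deliver 3→0 → ∅
[20] deliver 1→4 → ∅
[21] propose(0,'s') → N0(coor t4 [q])
[22] propose(0,'r') → N0(coor t5 [q])
[23] deliver 0→2 → N2(part t2 [q])
[24] deliver 2→0 → ∅
[25] propose(0,'p') → N0(coor t6 [q])
[26] deliver 0→2 → N2(part t3 [q])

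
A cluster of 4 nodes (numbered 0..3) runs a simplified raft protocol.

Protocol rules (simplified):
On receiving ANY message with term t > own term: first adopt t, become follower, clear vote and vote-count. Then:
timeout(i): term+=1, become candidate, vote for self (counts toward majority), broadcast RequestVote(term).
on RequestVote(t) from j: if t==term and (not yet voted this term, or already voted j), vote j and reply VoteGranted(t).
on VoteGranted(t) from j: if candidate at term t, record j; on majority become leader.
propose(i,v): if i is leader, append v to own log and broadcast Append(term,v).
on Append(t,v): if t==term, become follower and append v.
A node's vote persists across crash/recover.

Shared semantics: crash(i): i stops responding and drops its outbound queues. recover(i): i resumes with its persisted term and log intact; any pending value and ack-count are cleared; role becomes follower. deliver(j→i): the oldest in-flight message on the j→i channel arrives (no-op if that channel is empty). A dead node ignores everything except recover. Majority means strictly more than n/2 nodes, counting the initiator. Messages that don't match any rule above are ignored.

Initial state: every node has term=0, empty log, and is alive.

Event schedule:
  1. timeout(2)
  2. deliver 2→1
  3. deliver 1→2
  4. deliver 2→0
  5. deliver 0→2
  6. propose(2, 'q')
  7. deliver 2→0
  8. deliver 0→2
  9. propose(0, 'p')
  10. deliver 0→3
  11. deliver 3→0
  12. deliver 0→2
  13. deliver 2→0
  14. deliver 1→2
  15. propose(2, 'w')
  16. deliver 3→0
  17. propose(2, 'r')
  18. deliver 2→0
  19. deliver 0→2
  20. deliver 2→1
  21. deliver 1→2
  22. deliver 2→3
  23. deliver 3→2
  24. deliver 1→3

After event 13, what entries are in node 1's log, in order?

empty

step 1 timeout(2): 2={cand,t=1,log=-}
step 2 deliver 2→1: 1={foll,t=1,log=-}
step 3 deliver 1→2: —
step 4 deliver 2→0: 0={foll,t=1,log=-}
step 5 deliver 0→2: 2={lead,t=1,log=-}
step 6 propose(2,'q'): 2={lead,t=1,log=q}
step 7 deliver 2→0: 0={foll,t=1,log=q}
step 8 deliver 0→2: —
step 9 propose(0,'p'): —
step 10 deliver 0→3: —
step 11 deliver 3→0: —
step 12 deliver 0→2: —
step 13 deliver 2→0: —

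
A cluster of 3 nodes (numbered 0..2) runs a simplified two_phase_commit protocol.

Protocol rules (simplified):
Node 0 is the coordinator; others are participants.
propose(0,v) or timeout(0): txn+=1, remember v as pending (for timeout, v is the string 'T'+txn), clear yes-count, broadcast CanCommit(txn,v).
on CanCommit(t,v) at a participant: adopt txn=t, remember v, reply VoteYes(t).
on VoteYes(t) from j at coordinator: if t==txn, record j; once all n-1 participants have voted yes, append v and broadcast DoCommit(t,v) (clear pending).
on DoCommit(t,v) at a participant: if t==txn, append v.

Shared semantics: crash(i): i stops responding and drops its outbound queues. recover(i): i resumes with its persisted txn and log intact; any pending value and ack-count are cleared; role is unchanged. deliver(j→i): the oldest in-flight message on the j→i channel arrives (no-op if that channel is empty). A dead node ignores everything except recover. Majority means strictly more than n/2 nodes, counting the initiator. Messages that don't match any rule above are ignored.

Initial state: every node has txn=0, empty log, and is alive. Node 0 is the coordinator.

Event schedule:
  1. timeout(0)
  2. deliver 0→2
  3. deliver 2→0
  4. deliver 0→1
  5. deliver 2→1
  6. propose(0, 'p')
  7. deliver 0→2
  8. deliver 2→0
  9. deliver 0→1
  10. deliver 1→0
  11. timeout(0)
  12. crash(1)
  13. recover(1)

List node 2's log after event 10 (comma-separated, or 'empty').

after 1 — timeout(0): n0:coor/t1/[-]
after 2 — deliver 0→2: n2:part/t1/[-]
after 3 — deliver 2→0: ·
after 4 — deliver 0→1: n1:part/t1/[-]
after 5 — deliver 2→1: ·
after 6 — propose(0,'p'): n0:coor/t2/[-]
after 7 — deliver 0→2: n2:part/t2/[-]
after 8 — deliver 2→0: ·
after 9 — deliver 0→1: n1:part/t2/[-]
after 10 — deliver 1→0: ·

empty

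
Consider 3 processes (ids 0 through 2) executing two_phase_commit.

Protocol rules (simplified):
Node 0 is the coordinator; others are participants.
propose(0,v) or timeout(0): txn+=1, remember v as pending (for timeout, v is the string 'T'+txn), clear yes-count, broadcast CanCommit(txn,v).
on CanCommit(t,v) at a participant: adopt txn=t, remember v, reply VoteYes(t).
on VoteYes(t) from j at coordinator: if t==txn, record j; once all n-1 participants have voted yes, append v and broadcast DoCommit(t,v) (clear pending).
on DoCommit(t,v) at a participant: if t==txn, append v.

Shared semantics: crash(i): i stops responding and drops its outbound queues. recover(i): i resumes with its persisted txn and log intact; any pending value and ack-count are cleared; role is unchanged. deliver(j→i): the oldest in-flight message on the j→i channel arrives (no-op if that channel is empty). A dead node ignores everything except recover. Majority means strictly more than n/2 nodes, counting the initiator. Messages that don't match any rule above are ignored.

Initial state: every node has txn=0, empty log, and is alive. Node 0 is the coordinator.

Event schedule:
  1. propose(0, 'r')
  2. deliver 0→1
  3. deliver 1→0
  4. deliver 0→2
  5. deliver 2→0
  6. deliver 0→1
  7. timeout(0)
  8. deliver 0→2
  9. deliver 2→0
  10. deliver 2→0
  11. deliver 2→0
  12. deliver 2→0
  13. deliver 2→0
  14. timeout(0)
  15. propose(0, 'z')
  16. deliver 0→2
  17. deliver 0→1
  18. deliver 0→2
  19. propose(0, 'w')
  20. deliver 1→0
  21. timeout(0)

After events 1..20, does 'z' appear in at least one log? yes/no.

no

e1 propose(0,'r'): 0[coor,t=1,-]
e2 deliver 0→1: 1[part,t=1,-]
e3 deliver 1→0: ·
e4 deliver 0→2: 2[part,t=1,-]
e5 deliver 2→0: 0[coor,t=1,r]
e6 deliver 0→1: 1[part,t=1,r]
e7 timeout(0): 0[coor,t=2,r]
e8 deliver 0→2: 2[part,t=1,r]
e9 deliver 2→0: ·
e10 deliver 2→0: ·
e11 deliver 2→0: ·
e12 deliver 2→0: ·
e13 deliver 2→0: ·
e14 timeout(0): 0[coor,t=3,r]
e15 propose(0,'z'): 0[coor,t=4,r]
e16 deliver 0→2: 2[part,t=2,r]
e17 deliver 0→1: 1[part,t=2,r]
e18 deliver 0→2: 2[part,t=3,r]
e19 propose(0,'w'): 0[coor,t=5,r]
e20 deliver 1→0: ·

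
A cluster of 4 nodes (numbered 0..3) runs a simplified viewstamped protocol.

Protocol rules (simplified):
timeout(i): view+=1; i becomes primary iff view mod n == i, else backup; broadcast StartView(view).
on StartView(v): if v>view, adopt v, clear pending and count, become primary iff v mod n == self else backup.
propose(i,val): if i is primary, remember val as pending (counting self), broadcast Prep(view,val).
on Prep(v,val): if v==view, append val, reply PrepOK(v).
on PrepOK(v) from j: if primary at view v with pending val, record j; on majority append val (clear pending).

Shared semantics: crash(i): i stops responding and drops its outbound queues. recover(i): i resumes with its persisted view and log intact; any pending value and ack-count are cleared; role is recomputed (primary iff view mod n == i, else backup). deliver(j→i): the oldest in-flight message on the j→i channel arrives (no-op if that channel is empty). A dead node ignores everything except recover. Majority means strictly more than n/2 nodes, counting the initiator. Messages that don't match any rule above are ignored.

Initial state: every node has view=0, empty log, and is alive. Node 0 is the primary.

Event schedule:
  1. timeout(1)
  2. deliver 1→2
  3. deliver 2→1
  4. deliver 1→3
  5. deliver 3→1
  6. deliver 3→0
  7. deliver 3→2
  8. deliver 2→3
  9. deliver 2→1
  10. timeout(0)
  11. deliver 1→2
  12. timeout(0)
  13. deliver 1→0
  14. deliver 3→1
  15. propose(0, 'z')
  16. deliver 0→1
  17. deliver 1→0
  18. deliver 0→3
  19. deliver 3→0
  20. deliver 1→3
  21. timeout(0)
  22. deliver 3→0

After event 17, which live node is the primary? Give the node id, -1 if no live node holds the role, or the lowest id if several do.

1

after 1 — timeout(1): n1:prim/v1/[-]
after 2 — deliver 1→2: n2:back/v1/[-]
after 3 — deliver 2→1: ·
after 4 — deliver 1→3: n3:back/v1/[-]
after 5 — deliver 3→1: ·
after 6 — deliver 3→0: ·
after 7 — deliver 3→2: ·
after 8 — deliver 2→3: ·
after 9 — deliver 2→1: ·
after 10 — timeout(0): n0:back/v1/[-]
after 11 — deliver 1→2: ·
after 12 — timeout(0): n0:back/v2/[-]
after 13 — deliver 1→0: ·
after 14 — deliver 3→1: ·
after 15 — propose(0,'z'): ·
after 16 — deliver 0→1: ·
after 17 — deliver 1→0: ·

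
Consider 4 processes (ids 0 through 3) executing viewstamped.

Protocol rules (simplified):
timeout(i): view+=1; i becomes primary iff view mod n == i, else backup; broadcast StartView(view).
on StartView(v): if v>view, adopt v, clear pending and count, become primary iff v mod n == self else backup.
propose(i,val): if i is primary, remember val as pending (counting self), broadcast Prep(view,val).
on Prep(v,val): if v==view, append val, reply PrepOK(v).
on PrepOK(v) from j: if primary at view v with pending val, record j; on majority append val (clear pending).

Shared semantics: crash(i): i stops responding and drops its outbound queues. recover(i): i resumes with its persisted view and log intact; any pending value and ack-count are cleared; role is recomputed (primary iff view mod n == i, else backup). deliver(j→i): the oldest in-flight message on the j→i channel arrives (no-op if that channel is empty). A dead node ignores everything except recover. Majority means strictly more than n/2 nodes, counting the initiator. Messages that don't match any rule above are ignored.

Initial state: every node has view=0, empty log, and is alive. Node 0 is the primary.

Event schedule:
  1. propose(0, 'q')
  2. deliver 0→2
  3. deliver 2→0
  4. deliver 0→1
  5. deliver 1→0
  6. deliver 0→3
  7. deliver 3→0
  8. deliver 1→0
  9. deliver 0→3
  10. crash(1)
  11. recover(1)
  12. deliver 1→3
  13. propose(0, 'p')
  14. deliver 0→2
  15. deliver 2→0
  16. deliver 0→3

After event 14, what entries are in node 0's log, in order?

q

e1 propose(0,'q'): ·
e2 deliver 0→2: 2[back,v=0,q]
e3 deliver 2→0: ·
e4 deliver 0→1: 1[back,v=0,q]
e5 deliver 1→0: 0[prim,v=0,q]
e6 deliver 0→3: 3[back,v=0,q]
e7 deliver 3→0: ·
e8 deliver 1→0: ·
e9 deliver 0→3: ·
e10 crash(1): 1[✗back,v=0,q]
e11 recover(1): 1[back,v=0,q]
e12 deliver 1→3: ·
e13 propose(0,'p'): ·
e14 deliver 0→2: 2[back,v=0,q,p]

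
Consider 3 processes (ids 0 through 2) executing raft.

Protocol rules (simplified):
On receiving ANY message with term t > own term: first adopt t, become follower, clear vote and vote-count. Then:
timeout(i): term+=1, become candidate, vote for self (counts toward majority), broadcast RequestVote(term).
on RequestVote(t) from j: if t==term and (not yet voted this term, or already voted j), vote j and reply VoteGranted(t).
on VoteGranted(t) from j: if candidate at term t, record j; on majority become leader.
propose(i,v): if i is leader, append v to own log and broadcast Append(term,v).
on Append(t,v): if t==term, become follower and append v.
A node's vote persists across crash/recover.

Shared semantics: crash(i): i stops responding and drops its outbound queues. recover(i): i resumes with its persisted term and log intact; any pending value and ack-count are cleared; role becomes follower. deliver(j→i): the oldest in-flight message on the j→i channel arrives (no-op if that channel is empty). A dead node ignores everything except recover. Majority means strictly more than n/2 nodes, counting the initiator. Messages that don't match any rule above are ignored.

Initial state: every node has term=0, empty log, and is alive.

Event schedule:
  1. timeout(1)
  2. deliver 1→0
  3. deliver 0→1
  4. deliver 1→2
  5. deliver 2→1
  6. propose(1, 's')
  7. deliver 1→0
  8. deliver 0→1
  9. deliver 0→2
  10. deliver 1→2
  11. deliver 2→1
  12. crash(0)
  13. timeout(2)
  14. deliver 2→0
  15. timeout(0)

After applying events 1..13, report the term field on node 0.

after 1 — timeout(1): n1:cand/t1/[-]
after 2 — deliver 1→0: n0:foll/t1/[-]
after 3 — deliver 0→1: n1:lead/t1/[-]
after 4 — deliver 1→2: n2:foll/t1/[-]
after 5 — deliver 2→1: ·
after 6 — propose(1,'s'): n1:lead/t1/[s]
after 7 — deliver 1→0: n0:foll/t1/[s]
after 8 — deliver 0→1: ·
after 9 — deliver 0→2: ·
after 10 — deliver 1→2: n2:foll/t1/[s]
after 11 — deliver 2→1: ·
after 12 — crash(0): n0:✗foll/t1/[s]
after 13 — timeout(2): n2:cand/t2/[s]

1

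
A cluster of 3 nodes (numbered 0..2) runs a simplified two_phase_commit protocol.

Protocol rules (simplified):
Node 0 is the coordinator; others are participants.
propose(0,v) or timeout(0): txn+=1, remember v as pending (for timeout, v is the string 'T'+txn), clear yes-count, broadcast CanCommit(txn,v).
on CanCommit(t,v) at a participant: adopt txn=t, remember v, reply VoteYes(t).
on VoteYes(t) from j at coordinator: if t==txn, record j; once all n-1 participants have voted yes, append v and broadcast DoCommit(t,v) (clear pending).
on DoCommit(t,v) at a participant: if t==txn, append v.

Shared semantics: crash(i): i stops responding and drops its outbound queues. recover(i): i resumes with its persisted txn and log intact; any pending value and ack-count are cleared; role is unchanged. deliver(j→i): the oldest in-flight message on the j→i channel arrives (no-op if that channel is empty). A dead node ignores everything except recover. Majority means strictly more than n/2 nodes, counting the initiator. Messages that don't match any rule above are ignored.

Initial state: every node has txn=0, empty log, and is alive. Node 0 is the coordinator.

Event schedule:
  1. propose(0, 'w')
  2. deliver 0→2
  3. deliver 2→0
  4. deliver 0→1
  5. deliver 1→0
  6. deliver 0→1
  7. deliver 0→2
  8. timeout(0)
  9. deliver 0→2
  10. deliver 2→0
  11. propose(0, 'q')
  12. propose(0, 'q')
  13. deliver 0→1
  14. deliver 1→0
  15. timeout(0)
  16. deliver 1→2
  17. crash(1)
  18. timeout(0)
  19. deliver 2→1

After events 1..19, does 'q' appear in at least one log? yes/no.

no

after 1 — propose(0,'w'): n0:coor/t1/[-]
after 2 — deliver 0→2: n2:part/t1/[-]
after 3 — deliver 2→0: ·
after 4 — deliver 0→1: n1:part/t1/[-]
after 5 — deliver 1→0: n0:coor/t1/[w]
after 6 — deliver 0→1: n1:part/t1/[w]
after 7 — deliver 0→2: n2:part/t1/[w]
after 8 — timeout(0): n0:coor/t2/[w]
after 9 — deliver 0→2: n2:part/t2/[w]
after 10 — deliver 2→0: ·
after 11 — propose(0,'q'): n0:coor/t3/[w]
after 12 — propose(0,'q'): n0:coor/t4/[w]
after 13 — deliver 0→1: n1:part/t2/[w]
after 14 — deliver 1→0: ·
after 15 — timeout(0): n0:coor/t5/[w]
after 16 — deliver 1→2: ·
after 17 — crash(1): n1:✗part/t2/[w]
after 18 — timeout(0): n0:coor/t6/[w]
after 19 — deliver 2→1: ·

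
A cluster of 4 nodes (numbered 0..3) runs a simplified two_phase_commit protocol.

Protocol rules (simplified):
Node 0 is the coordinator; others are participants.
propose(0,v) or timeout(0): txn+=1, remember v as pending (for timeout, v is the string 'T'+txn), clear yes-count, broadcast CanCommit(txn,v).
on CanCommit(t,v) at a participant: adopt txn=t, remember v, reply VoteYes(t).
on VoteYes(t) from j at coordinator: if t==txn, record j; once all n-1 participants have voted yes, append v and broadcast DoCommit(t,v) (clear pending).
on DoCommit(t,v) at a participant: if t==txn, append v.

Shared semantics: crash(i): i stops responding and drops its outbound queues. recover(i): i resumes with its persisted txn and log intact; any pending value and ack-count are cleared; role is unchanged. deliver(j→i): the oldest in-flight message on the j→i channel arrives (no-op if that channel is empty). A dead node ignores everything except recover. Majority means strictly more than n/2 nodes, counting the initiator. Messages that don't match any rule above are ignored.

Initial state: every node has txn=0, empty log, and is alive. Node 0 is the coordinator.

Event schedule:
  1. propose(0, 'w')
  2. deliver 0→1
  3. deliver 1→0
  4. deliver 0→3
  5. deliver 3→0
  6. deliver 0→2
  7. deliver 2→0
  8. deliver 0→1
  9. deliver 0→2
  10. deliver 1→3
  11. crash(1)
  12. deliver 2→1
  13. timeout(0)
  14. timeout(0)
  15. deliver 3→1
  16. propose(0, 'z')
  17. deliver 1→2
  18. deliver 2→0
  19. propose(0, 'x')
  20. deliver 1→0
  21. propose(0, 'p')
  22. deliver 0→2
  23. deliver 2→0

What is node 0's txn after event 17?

1. propose(0,'w'):  <0:coor t1 ->
2. deliver 0→1:  <1:part t1 ->
3. deliver 1→0:  nop
4. deliver 0→3:  <3:part t1 ->
5. deliver 3→0:  nop
6. deliver 0→2:  <2:part t1 ->
7. deliver 2→0:  <0:coor t1 w>
8. deliver 0→1:  <1:part t1 w>
9. deliver 0→2:  <2:part t1 w>
10. deliver 1→3:  nop
11. crash(1):  <1:✗part t1 w>
12. deliver 2→1:  nop
13. timeout(0):  <0:coor t2 w>
14. timeout(0):  <0:coor t3 w>
15. deliver 3→1:  nop
16. propose(0,'z'):  <0:coor t4 w>
17. deliver 1→2:  nop

4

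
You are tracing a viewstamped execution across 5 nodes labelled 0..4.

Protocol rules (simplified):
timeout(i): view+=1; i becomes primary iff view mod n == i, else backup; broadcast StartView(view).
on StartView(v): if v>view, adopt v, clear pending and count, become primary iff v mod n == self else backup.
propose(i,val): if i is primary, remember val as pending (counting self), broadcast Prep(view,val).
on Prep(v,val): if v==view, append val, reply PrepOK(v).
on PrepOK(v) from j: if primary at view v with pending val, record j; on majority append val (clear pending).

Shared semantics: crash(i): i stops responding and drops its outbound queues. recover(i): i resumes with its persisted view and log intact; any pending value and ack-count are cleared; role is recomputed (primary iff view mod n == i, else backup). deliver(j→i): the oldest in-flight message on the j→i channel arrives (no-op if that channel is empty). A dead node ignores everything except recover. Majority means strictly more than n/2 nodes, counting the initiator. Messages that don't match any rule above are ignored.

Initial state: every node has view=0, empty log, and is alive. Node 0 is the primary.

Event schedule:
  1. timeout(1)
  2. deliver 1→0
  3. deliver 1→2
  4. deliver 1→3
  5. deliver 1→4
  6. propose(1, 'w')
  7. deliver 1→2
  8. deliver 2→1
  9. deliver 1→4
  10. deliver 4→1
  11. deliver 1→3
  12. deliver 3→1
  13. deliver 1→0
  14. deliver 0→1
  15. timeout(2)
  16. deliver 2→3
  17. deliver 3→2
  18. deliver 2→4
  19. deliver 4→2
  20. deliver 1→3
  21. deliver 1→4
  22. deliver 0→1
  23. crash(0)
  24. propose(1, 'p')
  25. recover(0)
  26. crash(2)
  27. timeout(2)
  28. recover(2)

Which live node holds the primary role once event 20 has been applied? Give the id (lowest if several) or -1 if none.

1. timeout(1):  <1:prim v1 ->
2. deliver 1→0:  <0:back v1 ->
3. deliver 1→2:  <2:back v1 ->
4. deliver 1→3:  <3:back v1 ->
5. deliver 1→4:  <4:back v1 ->
6. propose(1,'w'):  nop
7. deliver 1→2:  <2:back v1 w>
8. deliver 2→1:  nop
9. deliver 1→4:  <4:back v1 w>
10. deliver 4→1:  <1:prim v1 w>
11. deliver 1→3:  <3:back v1 w>
12. deliver 3→1:  nop
13. deliver 1→0:  <0:back v1 w>
14. deliver 0→1:  nop
15. timeout(2):  <2:prim v2 w>
16. deliver 2→3:  <3:back v2 w>
17. deliver 3→2:  nop
18. deliver 2→4:  <4:back v2 w>
19. deliver 4→2:  nop
20. deliver 1→3:  nop

1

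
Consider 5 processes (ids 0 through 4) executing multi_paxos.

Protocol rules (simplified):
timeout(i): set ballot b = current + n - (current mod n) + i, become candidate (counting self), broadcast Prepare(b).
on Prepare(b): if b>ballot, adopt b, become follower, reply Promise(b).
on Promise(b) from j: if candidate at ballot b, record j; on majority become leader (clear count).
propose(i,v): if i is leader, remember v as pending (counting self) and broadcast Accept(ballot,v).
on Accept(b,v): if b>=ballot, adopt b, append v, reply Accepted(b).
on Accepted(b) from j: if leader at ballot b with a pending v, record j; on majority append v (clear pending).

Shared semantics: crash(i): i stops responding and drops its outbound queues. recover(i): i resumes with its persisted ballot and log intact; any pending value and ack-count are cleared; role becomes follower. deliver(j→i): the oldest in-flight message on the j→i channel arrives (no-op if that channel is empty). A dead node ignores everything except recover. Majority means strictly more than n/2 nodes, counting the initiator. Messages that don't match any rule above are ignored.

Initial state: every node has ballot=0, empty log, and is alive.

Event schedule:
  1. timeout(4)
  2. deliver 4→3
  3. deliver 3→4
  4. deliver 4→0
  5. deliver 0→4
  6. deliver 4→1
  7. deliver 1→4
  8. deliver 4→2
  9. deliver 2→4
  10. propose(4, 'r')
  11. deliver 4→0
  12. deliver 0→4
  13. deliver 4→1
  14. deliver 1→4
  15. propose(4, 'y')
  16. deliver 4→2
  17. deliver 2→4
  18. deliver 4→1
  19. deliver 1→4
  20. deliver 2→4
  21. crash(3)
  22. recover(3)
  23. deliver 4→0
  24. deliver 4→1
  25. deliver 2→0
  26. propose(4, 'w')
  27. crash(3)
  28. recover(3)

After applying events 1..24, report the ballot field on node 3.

9

after 1 — timeout(4): n4:cand/b9/[-]
after 2 — deliver 4→3: n3:foll/b9/[-]
after 3 — deliver 3→4: ·
after 4 — deliver 4→0: n0:foll/b9/[-]
after 5 — deliver 0→4: n4:lead/b9/[-]
after 6 — deliver 4→1: n1:foll/b9/[-]
after 7 — deliver 1→4: ·
after 8 — deliver 4→2: n2:foll/b9/[-]
after 9 — deliver 2→4: ·
after 10 — propose(4,'r'): ·
after 11 — deliver 4→0: n0:foll/b9/[r]
after 12 — deliver 0→4: ·
after 13 — deliver 4→1: n1:foll/b9/[r]
after 14 — deliver 1→4: n4:lead/b9/[r]
after 15 — propose(4,'y'): ·
after 16 — deliver 4→2: n2:foll/b9/[r]
after 17 — deliver 2→4: ·
after 18 — deliver 4→1: n1:foll/b9/[r,y]
after 19 — deliver 1→4: n4:lead/b9/[r,y]
after 20 — deliver 2→4: ·
after 21 — crash(3): n3:✗foll/b9/[-]
after 22 — recover(3): n3:foll/b9/[-]
after 23 — deliver 4→0: n0:foll/b9/[r,y]
after 24 — deliver 4→1: ·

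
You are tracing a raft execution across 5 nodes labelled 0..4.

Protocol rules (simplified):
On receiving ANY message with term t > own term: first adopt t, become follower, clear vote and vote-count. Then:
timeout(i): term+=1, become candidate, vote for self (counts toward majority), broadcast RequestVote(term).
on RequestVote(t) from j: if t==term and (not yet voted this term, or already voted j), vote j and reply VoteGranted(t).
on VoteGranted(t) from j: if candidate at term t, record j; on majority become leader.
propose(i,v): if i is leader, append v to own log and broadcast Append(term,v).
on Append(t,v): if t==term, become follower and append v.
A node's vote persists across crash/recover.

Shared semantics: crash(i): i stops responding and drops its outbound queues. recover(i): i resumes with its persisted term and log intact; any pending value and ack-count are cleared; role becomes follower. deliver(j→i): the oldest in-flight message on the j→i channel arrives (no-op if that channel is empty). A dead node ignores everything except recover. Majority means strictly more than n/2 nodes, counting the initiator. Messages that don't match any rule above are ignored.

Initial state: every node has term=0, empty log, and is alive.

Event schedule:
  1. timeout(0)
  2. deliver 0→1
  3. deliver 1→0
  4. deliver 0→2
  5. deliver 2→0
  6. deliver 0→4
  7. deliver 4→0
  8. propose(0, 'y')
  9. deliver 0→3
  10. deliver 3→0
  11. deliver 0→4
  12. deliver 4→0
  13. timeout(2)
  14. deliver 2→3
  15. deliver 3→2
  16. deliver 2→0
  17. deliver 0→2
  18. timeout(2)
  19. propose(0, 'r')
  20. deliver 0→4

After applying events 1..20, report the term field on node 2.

e1 timeout(0): 0[cand,t=1,-]
e2 deliver 0→1: 1[foll,t=1,-]
e3 deliver 1→0: ·
e4 deliver 0→2: 2[foll,t=1,-]
e5 deliver 2→0: 0[lead,t=1,-]
e6 deliver 0→4: 4[foll,t=1,-]
e7 deliver 4→0: ·
e8 propose(0,'y'): 0[lead,t=1,y]
e9 deliver 0→3: 3[foll,t=1,-]
e10 deliver 3→0: ·
e11 deliver 0→4: 4[foll,t=1,y]
e12 deliver 4→0: ·
e13 timeout(2): 2[cand,t=2,-]
e14 deliver 2→3: 3[foll,t=2,-]
e15 deliver 3→2: ·
e16 deliver 2→0: 0[foll,t=2,y]
e17 deliver 0→2: ·
e18 timeout(2): 2[cand,t=3,-]
e19 propose(0,'r'): ·
e20 deliver 0→4: ·

3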